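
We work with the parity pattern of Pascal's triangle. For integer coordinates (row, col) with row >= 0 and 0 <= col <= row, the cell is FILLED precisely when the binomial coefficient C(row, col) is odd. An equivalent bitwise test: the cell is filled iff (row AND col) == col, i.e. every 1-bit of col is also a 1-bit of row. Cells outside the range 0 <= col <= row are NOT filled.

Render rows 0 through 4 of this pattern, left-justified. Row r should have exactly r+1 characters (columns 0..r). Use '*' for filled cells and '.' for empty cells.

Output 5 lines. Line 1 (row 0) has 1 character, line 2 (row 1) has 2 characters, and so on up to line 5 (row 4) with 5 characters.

Answer: *
**
*.*
****
*...*

Derivation:
r0=0: *
r1=1: **
r2=10: *.*
r3=11: ****
r4=100: *...*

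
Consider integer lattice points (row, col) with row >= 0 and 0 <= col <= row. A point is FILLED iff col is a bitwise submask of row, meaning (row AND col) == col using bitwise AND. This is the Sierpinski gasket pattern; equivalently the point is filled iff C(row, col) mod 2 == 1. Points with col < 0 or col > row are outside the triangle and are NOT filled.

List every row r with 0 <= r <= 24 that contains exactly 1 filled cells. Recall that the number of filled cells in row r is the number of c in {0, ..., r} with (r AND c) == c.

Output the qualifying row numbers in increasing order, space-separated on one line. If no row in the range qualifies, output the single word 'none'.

Answer: 0

Derivation:
Row r has 2^popcount(r) filled cells, so we need popcount(r) = log2(1) = 0.
Scan r = 0..24 and keep those with exactly 0 one-bits:
r=0=0 popcount=0 -> KEEP
r=1=1 popcount=1 -> skip
r=2=10 popcount=1 -> skip
r=3=11 popcount=2 -> skip
r=4=100 popcount=1 -> skip
r=5=101 popcount=2 -> skip
r=6=110 popcount=2 -> skip
r=7=111 popcount=3 -> skip
r=8=1000 popcount=1 -> skip
r=9=1001 popcount=2 -> skip
r=10=1010 popcount=2 -> skip
r=11=1011 popcount=3 -> skip
r=12=1100 popcount=2 -> skip
r=13=1101 popcount=3 -> skip
r=14=1110 popcount=3 -> skip
r=15=1111 popcount=4 -> skip
r=16=10000 popcount=1 -> skip
r=17=10001 popcount=2 -> skip
r=18=10010 popcount=2 -> skip
r=19=10011 popcount=3 -> skip
r=20=10100 popcount=2 -> skip
r=21=10101 popcount=3 -> skip
r=22=10110 popcount=3 -> skip
r=23=10111 popcount=4 -> skip
r=24=11000 popcount=2 -> skip
Kept rows: 0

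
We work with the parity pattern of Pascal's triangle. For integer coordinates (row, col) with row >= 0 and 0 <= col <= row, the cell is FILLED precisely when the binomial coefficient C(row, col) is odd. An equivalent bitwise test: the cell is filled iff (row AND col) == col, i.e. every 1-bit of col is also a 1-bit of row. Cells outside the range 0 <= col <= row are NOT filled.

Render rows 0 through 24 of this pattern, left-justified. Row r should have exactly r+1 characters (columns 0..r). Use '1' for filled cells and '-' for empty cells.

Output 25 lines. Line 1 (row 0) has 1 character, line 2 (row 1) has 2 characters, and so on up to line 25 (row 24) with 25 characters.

r0=0: 1
r1=1: 11
r2=10: 1-1
r3=11: 1111
r4=100: 1---1
r5=101: 11--11
r6=110: 1-1-1-1
r7=111: 11111111
r8=1000: 1-------1
r9=1001: 11------11
r10=1010: 1-1-----1-1
r11=1011: 1111----1111
r12=1100: 1---1---1---1
r13=1101: 11--11--11--11
r14=1110: 1-1-1-1-1-1-1-1
r15=1111: 1111111111111111
r16=10000: 1---------------1
r17=10001: 11--------------11
r18=10010: 1-1-------------1-1
r19=10011: 1111------------1111
r20=10100: 1---1-----------1---1
r21=10101: 11--11----------11--11
r22=10110: 1-1-1-1---------1-1-1-1
r23=10111: 11111111--------11111111
r24=11000: 1-------1-------1-------1

Answer: 1
11
1-1
1111
1---1
11--11
1-1-1-1
11111111
1-------1
11------11
1-1-----1-1
1111----1111
1---1---1---1
11--11--11--11
1-1-1-1-1-1-1-1
1111111111111111
1---------------1
11--------------11
1-1-------------1-1
1111------------1111
1---1-----------1---1
11--11----------11--11
1-1-1-1---------1-1-1-1
11111111--------11111111
1-------1-------1-------1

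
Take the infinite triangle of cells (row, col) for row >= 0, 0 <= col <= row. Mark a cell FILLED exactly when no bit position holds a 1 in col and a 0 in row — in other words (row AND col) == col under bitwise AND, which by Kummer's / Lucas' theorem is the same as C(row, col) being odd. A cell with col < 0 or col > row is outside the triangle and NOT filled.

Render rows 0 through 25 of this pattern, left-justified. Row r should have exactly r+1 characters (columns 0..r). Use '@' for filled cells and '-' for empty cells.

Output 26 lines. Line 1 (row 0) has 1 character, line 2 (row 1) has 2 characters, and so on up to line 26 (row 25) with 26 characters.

r0=0: @
r1=1: @@
r2=10: @-@
r3=11: @@@@
r4=100: @---@
r5=101: @@--@@
r6=110: @-@-@-@
r7=111: @@@@@@@@
r8=1000: @-------@
r9=1001: @@------@@
r10=1010: @-@-----@-@
r11=1011: @@@@----@@@@
r12=1100: @---@---@---@
r13=1101: @@--@@--@@--@@
r14=1110: @-@-@-@-@-@-@-@
r15=1111: @@@@@@@@@@@@@@@@
r16=10000: @---------------@
r17=10001: @@--------------@@
r18=10010: @-@-------------@-@
r19=10011: @@@@------------@@@@
r20=10100: @---@-----------@---@
r21=10101: @@--@@----------@@--@@
r22=10110: @-@-@-@---------@-@-@-@
r23=10111: @@@@@@@@--------@@@@@@@@
r24=11000: @-------@-------@-------@
r25=11001: @@------@@------@@------@@

Answer: @
@@
@-@
@@@@
@---@
@@--@@
@-@-@-@
@@@@@@@@
@-------@
@@------@@
@-@-----@-@
@@@@----@@@@
@---@---@---@
@@--@@--@@--@@
@-@-@-@-@-@-@-@
@@@@@@@@@@@@@@@@
@---------------@
@@--------------@@
@-@-------------@-@
@@@@------------@@@@
@---@-----------@---@
@@--@@----------@@--@@
@-@-@-@---------@-@-@-@
@@@@@@@@--------@@@@@@@@
@-------@-------@-------@
@@------@@------@@------@@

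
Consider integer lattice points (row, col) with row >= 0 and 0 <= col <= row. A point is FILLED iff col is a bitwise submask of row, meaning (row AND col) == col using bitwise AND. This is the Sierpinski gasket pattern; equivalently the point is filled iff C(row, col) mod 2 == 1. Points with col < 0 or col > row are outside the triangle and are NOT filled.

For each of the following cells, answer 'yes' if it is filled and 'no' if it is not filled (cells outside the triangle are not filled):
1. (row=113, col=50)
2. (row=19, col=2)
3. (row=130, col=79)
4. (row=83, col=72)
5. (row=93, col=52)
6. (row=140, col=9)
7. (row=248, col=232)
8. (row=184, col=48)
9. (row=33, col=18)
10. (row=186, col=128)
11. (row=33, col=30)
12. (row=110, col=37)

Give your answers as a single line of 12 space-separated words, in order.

(113,50): row=0b1110001, col=0b110010, row AND col = 0b110000 = 48; 48 != 50 -> empty
(19,2): row=0b10011, col=0b10, row AND col = 0b10 = 2; 2 == 2 -> filled
(130,79): row=0b10000010, col=0b1001111, row AND col = 0b10 = 2; 2 != 79 -> empty
(83,72): row=0b1010011, col=0b1001000, row AND col = 0b1000000 = 64; 64 != 72 -> empty
(93,52): row=0b1011101, col=0b110100, row AND col = 0b10100 = 20; 20 != 52 -> empty
(140,9): row=0b10001100, col=0b1001, row AND col = 0b1000 = 8; 8 != 9 -> empty
(248,232): row=0b11111000, col=0b11101000, row AND col = 0b11101000 = 232; 232 == 232 -> filled
(184,48): row=0b10111000, col=0b110000, row AND col = 0b110000 = 48; 48 == 48 -> filled
(33,18): row=0b100001, col=0b10010, row AND col = 0b0 = 0; 0 != 18 -> empty
(186,128): row=0b10111010, col=0b10000000, row AND col = 0b10000000 = 128; 128 == 128 -> filled
(33,30): row=0b100001, col=0b11110, row AND col = 0b0 = 0; 0 != 30 -> empty
(110,37): row=0b1101110, col=0b100101, row AND col = 0b100100 = 36; 36 != 37 -> empty

Answer: no yes no no no no yes yes no yes no no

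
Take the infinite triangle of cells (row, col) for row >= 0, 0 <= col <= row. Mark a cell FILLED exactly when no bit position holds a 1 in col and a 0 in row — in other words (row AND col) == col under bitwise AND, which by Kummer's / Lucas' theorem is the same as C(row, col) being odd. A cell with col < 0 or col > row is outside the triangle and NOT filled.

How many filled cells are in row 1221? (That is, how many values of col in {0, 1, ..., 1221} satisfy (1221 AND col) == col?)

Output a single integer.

Answer: 32

Derivation:
1221 in binary = 10011000101
popcount(1221) = number of 1-bits in 10011000101 = 5
A col c satisfies (1221 AND c) == c iff every set bit of c is also set in 1221; each of the 5 set bits of 1221 can independently be on or off in c.
count = 2^5 = 32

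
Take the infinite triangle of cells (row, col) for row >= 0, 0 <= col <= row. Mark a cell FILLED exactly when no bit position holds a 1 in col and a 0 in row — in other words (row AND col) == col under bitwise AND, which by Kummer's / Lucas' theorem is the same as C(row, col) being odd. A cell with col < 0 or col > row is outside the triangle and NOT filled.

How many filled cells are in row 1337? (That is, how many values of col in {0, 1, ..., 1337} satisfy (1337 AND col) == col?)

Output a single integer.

1337 in binary = 10100111001
popcount(1337) = number of 1-bits in 10100111001 = 6
A col c satisfies (1337 AND c) == c iff every set bit of c is also set in 1337; each of the 6 set bits of 1337 can independently be on or off in c.
count = 2^6 = 64

Answer: 64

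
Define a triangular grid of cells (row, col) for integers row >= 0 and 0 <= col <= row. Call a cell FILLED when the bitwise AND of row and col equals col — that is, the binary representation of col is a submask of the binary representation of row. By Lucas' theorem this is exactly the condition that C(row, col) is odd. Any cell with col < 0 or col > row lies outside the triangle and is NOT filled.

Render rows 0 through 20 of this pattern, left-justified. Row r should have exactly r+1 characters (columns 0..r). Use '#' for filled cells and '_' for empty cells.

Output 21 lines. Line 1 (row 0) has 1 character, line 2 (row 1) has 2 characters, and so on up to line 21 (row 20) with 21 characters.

Answer: #
##
#_#
####
#___#
##__##
#_#_#_#
########
#_______#
##______##
#_#_____#_#
####____####
#___#___#___#
##__##__##__##
#_#_#_#_#_#_#_#
################
#_______________#
##______________##
#_#_____________#_#
####____________####
#___#___________#___#

Derivation:
r0=0: #
r1=1: ##
r2=10: #_#
r3=11: ####
r4=100: #___#
r5=101: ##__##
r6=110: #_#_#_#
r7=111: ########
r8=1000: #_______#
r9=1001: ##______##
r10=1010: #_#_____#_#
r11=1011: ####____####
r12=1100: #___#___#___#
r13=1101: ##__##__##__##
r14=1110: #_#_#_#_#_#_#_#
r15=1111: ################
r16=10000: #_______________#
r17=10001: ##______________##
r18=10010: #_#_____________#_#
r19=10011: ####____________####
r20=10100: #___#___________#___#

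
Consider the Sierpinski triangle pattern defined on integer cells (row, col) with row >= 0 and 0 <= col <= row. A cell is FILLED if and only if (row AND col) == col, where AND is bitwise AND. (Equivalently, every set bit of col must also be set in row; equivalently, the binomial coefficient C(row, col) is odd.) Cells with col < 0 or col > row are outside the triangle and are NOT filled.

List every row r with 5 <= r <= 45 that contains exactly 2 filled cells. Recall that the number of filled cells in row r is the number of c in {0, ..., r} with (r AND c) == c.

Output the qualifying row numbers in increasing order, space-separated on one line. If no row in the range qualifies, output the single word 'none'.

Row r has 2^popcount(r) filled cells, so we need popcount(r) = log2(2) = 1.
Scan r = 5..45 and keep those with exactly 1 one-bits:
r=5=101 popcount=2 -> skip
r=6=110 popcount=2 -> skip
r=7=111 popcount=3 -> skip
r=8=1000 popcount=1 -> KEEP
r=9=1001 popcount=2 -> skip
r=10=1010 popcount=2 -> skip
r=11=1011 popcount=3 -> skip
r=12=1100 popcount=2 -> skip
r=13=1101 popcount=3 -> skip
r=14=1110 popcount=3 -> skip
r=15=1111 popcount=4 -> skip
r=16=10000 popcount=1 -> KEEP
r=17=10001 popcount=2 -> skip
r=18=10010 popcount=2 -> skip
r=19=10011 popcount=3 -> skip
r=20=10100 popcount=2 -> skip
r=21=10101 popcount=3 -> skip
r=22=10110 popcount=3 -> skip
r=23=10111 popcount=4 -> skip
r=24=11000 popcount=2 -> skip
r=25=11001 popcount=3 -> skip
r=26=11010 popcount=3 -> skip
r=27=11011 popcount=4 -> skip
r=28=11100 popcount=3 -> skip
r=29=11101 popcount=4 -> skip
r=30=11110 popcount=4 -> skip
r=31=11111 popcount=5 -> skip
r=32=100000 popcount=1 -> KEEP
r=33=100001 popcount=2 -> skip
r=34=100010 popcount=2 -> skip
r=35=100011 popcount=3 -> skip
r=36=100100 popcount=2 -> skip
r=37=100101 popcount=3 -> skip
r=38=100110 popcount=3 -> skip
r=39=100111 popcount=4 -> skip
r=40=101000 popcount=2 -> skip
r=41=101001 popcount=3 -> skip
r=42=101010 popcount=3 -> skip
r=43=101011 popcount=4 -> skip
r=44=101100 popcount=3 -> skip
r=45=101101 popcount=4 -> skip
Kept rows: 8 16 32

Answer: 8 16 32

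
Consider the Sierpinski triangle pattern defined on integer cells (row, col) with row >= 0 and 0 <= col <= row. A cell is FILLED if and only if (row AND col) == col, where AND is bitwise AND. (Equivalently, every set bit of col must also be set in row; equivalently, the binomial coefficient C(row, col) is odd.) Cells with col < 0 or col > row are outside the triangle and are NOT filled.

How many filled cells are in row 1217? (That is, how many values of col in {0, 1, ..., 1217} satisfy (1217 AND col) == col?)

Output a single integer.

1217 in binary = 10011000001
popcount(1217) = number of 1-bits in 10011000001 = 4
A col c satisfies (1217 AND c) == c iff every set bit of c is also set in 1217; each of the 4 set bits of 1217 can independently be on or off in c.
count = 2^4 = 16

Answer: 16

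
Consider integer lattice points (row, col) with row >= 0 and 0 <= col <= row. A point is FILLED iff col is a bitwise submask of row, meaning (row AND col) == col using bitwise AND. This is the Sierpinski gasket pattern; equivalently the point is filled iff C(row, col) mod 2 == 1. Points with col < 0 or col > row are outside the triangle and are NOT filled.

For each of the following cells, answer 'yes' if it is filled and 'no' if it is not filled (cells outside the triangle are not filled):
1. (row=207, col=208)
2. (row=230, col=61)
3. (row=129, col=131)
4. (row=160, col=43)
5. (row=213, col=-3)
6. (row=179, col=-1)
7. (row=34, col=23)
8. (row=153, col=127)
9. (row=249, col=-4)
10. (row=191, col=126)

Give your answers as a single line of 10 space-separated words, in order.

Answer: no no no no no no no no no no

Derivation:
(207,208): col outside [0, 207] -> not filled
(230,61): row=0b11100110, col=0b111101, row AND col = 0b100100 = 36; 36 != 61 -> empty
(129,131): col outside [0, 129] -> not filled
(160,43): row=0b10100000, col=0b101011, row AND col = 0b100000 = 32; 32 != 43 -> empty
(213,-3): col outside [0, 213] -> not filled
(179,-1): col outside [0, 179] -> not filled
(34,23): row=0b100010, col=0b10111, row AND col = 0b10 = 2; 2 != 23 -> empty
(153,127): row=0b10011001, col=0b1111111, row AND col = 0b11001 = 25; 25 != 127 -> empty
(249,-4): col outside [0, 249] -> not filled
(191,126): row=0b10111111, col=0b1111110, row AND col = 0b111110 = 62; 62 != 126 -> empty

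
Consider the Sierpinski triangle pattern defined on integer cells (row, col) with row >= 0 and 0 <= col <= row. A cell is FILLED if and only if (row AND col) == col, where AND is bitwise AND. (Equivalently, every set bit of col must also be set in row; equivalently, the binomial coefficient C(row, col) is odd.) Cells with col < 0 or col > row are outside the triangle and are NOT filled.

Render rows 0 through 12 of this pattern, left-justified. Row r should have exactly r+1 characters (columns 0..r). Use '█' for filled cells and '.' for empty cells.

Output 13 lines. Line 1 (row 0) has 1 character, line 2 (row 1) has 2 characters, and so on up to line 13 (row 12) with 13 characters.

Answer: █
██
█.█
████
█...█
██..██
█.█.█.█
████████
█.......█
██......██
█.█.....█.█
████....████
█...█...█...█

Derivation:
r0=0: █
r1=1: ██
r2=10: █.█
r3=11: ████
r4=100: █...█
r5=101: ██..██
r6=110: █.█.█.█
r7=111: ████████
r8=1000: █.......█
r9=1001: ██......██
r10=1010: █.█.....█.█
r11=1011: ████....████
r12=1100: █...█...█...█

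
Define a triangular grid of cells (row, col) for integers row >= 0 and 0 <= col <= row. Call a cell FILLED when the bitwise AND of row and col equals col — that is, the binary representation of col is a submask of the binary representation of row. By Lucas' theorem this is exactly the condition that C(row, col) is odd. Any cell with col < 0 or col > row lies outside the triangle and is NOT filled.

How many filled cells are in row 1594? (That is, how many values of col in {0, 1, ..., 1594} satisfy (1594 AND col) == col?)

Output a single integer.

1594 in binary = 11000111010
popcount(1594) = number of 1-bits in 11000111010 = 6
A col c satisfies (1594 AND c) == c iff every set bit of c is also set in 1594; each of the 6 set bits of 1594 can independently be on or off in c.
count = 2^6 = 64

Answer: 64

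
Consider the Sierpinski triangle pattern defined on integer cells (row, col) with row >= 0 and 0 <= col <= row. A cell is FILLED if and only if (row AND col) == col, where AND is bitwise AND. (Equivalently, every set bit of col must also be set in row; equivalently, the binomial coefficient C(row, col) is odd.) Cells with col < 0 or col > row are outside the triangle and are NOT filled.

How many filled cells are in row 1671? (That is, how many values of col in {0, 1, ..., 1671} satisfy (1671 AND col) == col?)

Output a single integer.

Answer: 64

Derivation:
1671 in binary = 11010000111
popcount(1671) = number of 1-bits in 11010000111 = 6
A col c satisfies (1671 AND c) == c iff every set bit of c is also set in 1671; each of the 6 set bits of 1671 can independently be on or off in c.
count = 2^6 = 64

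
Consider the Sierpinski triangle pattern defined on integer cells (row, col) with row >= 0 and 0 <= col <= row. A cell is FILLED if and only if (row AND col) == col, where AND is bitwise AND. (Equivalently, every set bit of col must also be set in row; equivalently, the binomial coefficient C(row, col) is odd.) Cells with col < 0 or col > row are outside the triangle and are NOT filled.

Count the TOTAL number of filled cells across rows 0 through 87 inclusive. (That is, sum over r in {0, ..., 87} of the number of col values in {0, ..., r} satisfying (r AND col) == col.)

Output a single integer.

Answer: 999

Derivation:
r0=0 pc0: +1 =1
r1=1 pc1: +2 =3
r2=10 pc1: +2 =5
r3=11 pc2: +4 =9
r4=100 pc1: +2 =11
r5=101 pc2: +4 =15
r6=110 pc2: +4 =19
r7=111 pc3: +8 =27
r8=1000 pc1: +2 =29
r9=1001 pc2: +4 =33
r10=1010 pc2: +4 =37
r11=1011 pc3: +8 =45
r12=1100 pc2: +4 =49
r13=1101 pc3: +8 =57
r14=1110 pc3: +8 =65
r15=1111 pc4: +16 =81
r16=10000 pc1: +2 =83
r17=10001 pc2: +4 =87
r18=10010 pc2: +4 =91
r19=10011 pc3: +8 =99
r20=10100 pc2: +4 =103
r21=10101 pc3: +8 =111
r22=10110 pc3: +8 =119
r23=10111 pc4: +16 =135
r24=11000 pc2: +4 =139
r25=11001 pc3: +8 =147
r26=11010 pc3: +8 =155
r27=11011 pc4: +16 =171
r28=11100 pc3: +8 =179
r29=11101 pc4: +16 =195
r30=11110 pc4: +16 =211
r31=11111 pc5: +32 =243
r32=100000 pc1: +2 =245
r33=100001 pc2: +4 =249
r34=100010 pc2: +4 =253
r35=100011 pc3: +8 =261
r36=100100 pc2: +4 =265
r37=100101 pc3: +8 =273
r38=100110 pc3: +8 =281
r39=100111 pc4: +16 =297
r40=101000 pc2: +4 =301
r41=101001 pc3: +8 =309
r42=101010 pc3: +8 =317
r43=101011 pc4: +16 =333
r44=101100 pc3: +8 =341
r45=101101 pc4: +16 =357
r46=101110 pc4: +16 =373
r47=101111 pc5: +32 =405
r48=110000 pc2: +4 =409
r49=110001 pc3: +8 =417
r50=110010 pc3: +8 =425
r51=110011 pc4: +16 =441
r52=110100 pc3: +8 =449
r53=110101 pc4: +16 =465
r54=110110 pc4: +16 =481
r55=110111 pc5: +32 =513
r56=111000 pc3: +8 =521
r57=111001 pc4: +16 =537
r58=111010 pc4: +16 =553
r59=111011 pc5: +32 =585
r60=111100 pc4: +16 =601
r61=111101 pc5: +32 =633
r62=111110 pc5: +32 =665
r63=111111 pc6: +64 =729
r64=1000000 pc1: +2 =731
r65=1000001 pc2: +4 =735
r66=1000010 pc2: +4 =739
r67=1000011 pc3: +8 =747
r68=1000100 pc2: +4 =751
r69=1000101 pc3: +8 =759
r70=1000110 pc3: +8 =767
r71=1000111 pc4: +16 =783
r72=1001000 pc2: +4 =787
r73=1001001 pc3: +8 =795
r74=1001010 pc3: +8 =803
r75=1001011 pc4: +16 =819
r76=1001100 pc3: +8 =827
r77=1001101 pc4: +16 =843
r78=1001110 pc4: +16 =859
r79=1001111 pc5: +32 =891
r80=1010000 pc2: +4 =895
r81=1010001 pc3: +8 =903
r82=1010010 pc3: +8 =911
r83=1010011 pc4: +16 =927
r84=1010100 pc3: +8 =935
r85=1010101 pc4: +16 =951
r86=1010110 pc4: +16 =967
r87=1010111 pc5: +32 =999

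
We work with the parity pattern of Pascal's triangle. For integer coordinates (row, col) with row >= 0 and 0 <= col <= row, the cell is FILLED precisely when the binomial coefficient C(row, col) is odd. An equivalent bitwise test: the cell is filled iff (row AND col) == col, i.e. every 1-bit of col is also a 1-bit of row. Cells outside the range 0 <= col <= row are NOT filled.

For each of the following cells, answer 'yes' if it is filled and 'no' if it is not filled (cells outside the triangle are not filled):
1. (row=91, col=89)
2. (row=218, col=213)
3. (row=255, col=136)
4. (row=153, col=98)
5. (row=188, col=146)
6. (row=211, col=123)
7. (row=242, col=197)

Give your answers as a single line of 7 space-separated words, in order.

(91,89): row=0b1011011, col=0b1011001, row AND col = 0b1011001 = 89; 89 == 89 -> filled
(218,213): row=0b11011010, col=0b11010101, row AND col = 0b11010000 = 208; 208 != 213 -> empty
(255,136): row=0b11111111, col=0b10001000, row AND col = 0b10001000 = 136; 136 == 136 -> filled
(153,98): row=0b10011001, col=0b1100010, row AND col = 0b0 = 0; 0 != 98 -> empty
(188,146): row=0b10111100, col=0b10010010, row AND col = 0b10010000 = 144; 144 != 146 -> empty
(211,123): row=0b11010011, col=0b1111011, row AND col = 0b1010011 = 83; 83 != 123 -> empty
(242,197): row=0b11110010, col=0b11000101, row AND col = 0b11000000 = 192; 192 != 197 -> empty

Answer: yes no yes no no no no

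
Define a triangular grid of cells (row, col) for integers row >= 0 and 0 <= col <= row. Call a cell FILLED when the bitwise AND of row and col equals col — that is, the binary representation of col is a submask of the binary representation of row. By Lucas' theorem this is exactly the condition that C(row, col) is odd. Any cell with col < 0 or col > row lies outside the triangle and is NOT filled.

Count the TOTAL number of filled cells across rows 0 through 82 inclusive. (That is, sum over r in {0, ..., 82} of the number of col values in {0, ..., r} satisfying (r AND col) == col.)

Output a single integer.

Answer: 911

Derivation:
r0=0 pc0: +1 =1
r1=1 pc1: +2 =3
r2=10 pc1: +2 =5
r3=11 pc2: +4 =9
r4=100 pc1: +2 =11
r5=101 pc2: +4 =15
r6=110 pc2: +4 =19
r7=111 pc3: +8 =27
r8=1000 pc1: +2 =29
r9=1001 pc2: +4 =33
r10=1010 pc2: +4 =37
r11=1011 pc3: +8 =45
r12=1100 pc2: +4 =49
r13=1101 pc3: +8 =57
r14=1110 pc3: +8 =65
r15=1111 pc4: +16 =81
r16=10000 pc1: +2 =83
r17=10001 pc2: +4 =87
r18=10010 pc2: +4 =91
r19=10011 pc3: +8 =99
r20=10100 pc2: +4 =103
r21=10101 pc3: +8 =111
r22=10110 pc3: +8 =119
r23=10111 pc4: +16 =135
r24=11000 pc2: +4 =139
r25=11001 pc3: +8 =147
r26=11010 pc3: +8 =155
r27=11011 pc4: +16 =171
r28=11100 pc3: +8 =179
r29=11101 pc4: +16 =195
r30=11110 pc4: +16 =211
r31=11111 pc5: +32 =243
r32=100000 pc1: +2 =245
r33=100001 pc2: +4 =249
r34=100010 pc2: +4 =253
r35=100011 pc3: +8 =261
r36=100100 pc2: +4 =265
r37=100101 pc3: +8 =273
r38=100110 pc3: +8 =281
r39=100111 pc4: +16 =297
r40=101000 pc2: +4 =301
r41=101001 pc3: +8 =309
r42=101010 pc3: +8 =317
r43=101011 pc4: +16 =333
r44=101100 pc3: +8 =341
r45=101101 pc4: +16 =357
r46=101110 pc4: +16 =373
r47=101111 pc5: +32 =405
r48=110000 pc2: +4 =409
r49=110001 pc3: +8 =417
r50=110010 pc3: +8 =425
r51=110011 pc4: +16 =441
r52=110100 pc3: +8 =449
r53=110101 pc4: +16 =465
r54=110110 pc4: +16 =481
r55=110111 pc5: +32 =513
r56=111000 pc3: +8 =521
r57=111001 pc4: +16 =537
r58=111010 pc4: +16 =553
r59=111011 pc5: +32 =585
r60=111100 pc4: +16 =601
r61=111101 pc5: +32 =633
r62=111110 pc5: +32 =665
r63=111111 pc6: +64 =729
r64=1000000 pc1: +2 =731
r65=1000001 pc2: +4 =735
r66=1000010 pc2: +4 =739
r67=1000011 pc3: +8 =747
r68=1000100 pc2: +4 =751
r69=1000101 pc3: +8 =759
r70=1000110 pc3: +8 =767
r71=1000111 pc4: +16 =783
r72=1001000 pc2: +4 =787
r73=1001001 pc3: +8 =795
r74=1001010 pc3: +8 =803
r75=1001011 pc4: +16 =819
r76=1001100 pc3: +8 =827
r77=1001101 pc4: +16 =843
r78=1001110 pc4: +16 =859
r79=1001111 pc5: +32 =891
r80=1010000 pc2: +4 =895
r81=1010001 pc3: +8 =903
r82=1010010 pc3: +8 =911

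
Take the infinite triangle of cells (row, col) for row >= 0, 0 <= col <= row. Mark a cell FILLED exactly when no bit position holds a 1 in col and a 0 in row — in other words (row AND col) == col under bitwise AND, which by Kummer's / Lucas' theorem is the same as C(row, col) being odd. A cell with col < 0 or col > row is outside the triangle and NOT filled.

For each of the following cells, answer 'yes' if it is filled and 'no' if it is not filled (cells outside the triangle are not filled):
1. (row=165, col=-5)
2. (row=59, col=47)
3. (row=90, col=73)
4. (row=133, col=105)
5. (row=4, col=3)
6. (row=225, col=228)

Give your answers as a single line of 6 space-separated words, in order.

Answer: no no no no no no

Derivation:
(165,-5): col outside [0, 165] -> not filled
(59,47): row=0b111011, col=0b101111, row AND col = 0b101011 = 43; 43 != 47 -> empty
(90,73): row=0b1011010, col=0b1001001, row AND col = 0b1001000 = 72; 72 != 73 -> empty
(133,105): row=0b10000101, col=0b1101001, row AND col = 0b1 = 1; 1 != 105 -> empty
(4,3): row=0b100, col=0b11, row AND col = 0b0 = 0; 0 != 3 -> empty
(225,228): col outside [0, 225] -> not filled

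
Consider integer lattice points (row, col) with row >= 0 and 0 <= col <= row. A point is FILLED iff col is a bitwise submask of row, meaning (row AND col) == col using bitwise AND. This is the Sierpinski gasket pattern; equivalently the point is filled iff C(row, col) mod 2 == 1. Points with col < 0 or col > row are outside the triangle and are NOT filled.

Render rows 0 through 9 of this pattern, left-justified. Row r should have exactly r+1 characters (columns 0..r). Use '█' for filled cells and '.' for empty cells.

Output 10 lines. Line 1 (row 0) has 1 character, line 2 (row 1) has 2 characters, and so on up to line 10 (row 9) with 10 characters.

r0=0: █
r1=1: ██
r2=10: █.█
r3=11: ████
r4=100: █...█
r5=101: ██..██
r6=110: █.█.█.█
r7=111: ████████
r8=1000: █.......█
r9=1001: ██......██

Answer: █
██
█.█
████
█...█
██..██
█.█.█.█
████████
█.......█
██......██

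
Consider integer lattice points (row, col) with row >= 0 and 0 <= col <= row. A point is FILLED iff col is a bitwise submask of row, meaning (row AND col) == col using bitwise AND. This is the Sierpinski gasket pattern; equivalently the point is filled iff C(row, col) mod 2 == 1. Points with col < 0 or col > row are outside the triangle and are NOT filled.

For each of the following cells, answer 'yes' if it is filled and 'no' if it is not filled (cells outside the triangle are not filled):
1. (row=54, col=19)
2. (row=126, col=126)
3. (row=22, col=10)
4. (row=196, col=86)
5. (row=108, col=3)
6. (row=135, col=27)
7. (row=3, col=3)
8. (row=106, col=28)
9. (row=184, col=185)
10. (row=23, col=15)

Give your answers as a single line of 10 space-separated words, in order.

(54,19): row=0b110110, col=0b10011, row AND col = 0b10010 = 18; 18 != 19 -> empty
(126,126): row=0b1111110, col=0b1111110, row AND col = 0b1111110 = 126; 126 == 126 -> filled
(22,10): row=0b10110, col=0b1010, row AND col = 0b10 = 2; 2 != 10 -> empty
(196,86): row=0b11000100, col=0b1010110, row AND col = 0b1000100 = 68; 68 != 86 -> empty
(108,3): row=0b1101100, col=0b11, row AND col = 0b0 = 0; 0 != 3 -> empty
(135,27): row=0b10000111, col=0b11011, row AND col = 0b11 = 3; 3 != 27 -> empty
(3,3): row=0b11, col=0b11, row AND col = 0b11 = 3; 3 == 3 -> filled
(106,28): row=0b1101010, col=0b11100, row AND col = 0b1000 = 8; 8 != 28 -> empty
(184,185): col outside [0, 184] -> not filled
(23,15): row=0b10111, col=0b1111, row AND col = 0b111 = 7; 7 != 15 -> empty

Answer: no yes no no no no yes no no no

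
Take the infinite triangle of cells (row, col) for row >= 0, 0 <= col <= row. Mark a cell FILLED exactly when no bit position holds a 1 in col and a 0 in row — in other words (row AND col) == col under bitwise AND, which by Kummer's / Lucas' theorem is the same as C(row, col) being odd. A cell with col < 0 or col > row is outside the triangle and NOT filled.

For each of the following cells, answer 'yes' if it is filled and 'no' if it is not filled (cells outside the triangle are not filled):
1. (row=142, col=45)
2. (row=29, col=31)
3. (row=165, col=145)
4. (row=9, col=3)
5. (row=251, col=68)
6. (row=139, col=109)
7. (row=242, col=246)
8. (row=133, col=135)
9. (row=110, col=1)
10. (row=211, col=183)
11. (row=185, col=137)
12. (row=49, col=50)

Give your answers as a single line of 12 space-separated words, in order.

(142,45): row=0b10001110, col=0b101101, row AND col = 0b1100 = 12; 12 != 45 -> empty
(29,31): col outside [0, 29] -> not filled
(165,145): row=0b10100101, col=0b10010001, row AND col = 0b10000001 = 129; 129 != 145 -> empty
(9,3): row=0b1001, col=0b11, row AND col = 0b1 = 1; 1 != 3 -> empty
(251,68): row=0b11111011, col=0b1000100, row AND col = 0b1000000 = 64; 64 != 68 -> empty
(139,109): row=0b10001011, col=0b1101101, row AND col = 0b1001 = 9; 9 != 109 -> empty
(242,246): col outside [0, 242] -> not filled
(133,135): col outside [0, 133] -> not filled
(110,1): row=0b1101110, col=0b1, row AND col = 0b0 = 0; 0 != 1 -> empty
(211,183): row=0b11010011, col=0b10110111, row AND col = 0b10010011 = 147; 147 != 183 -> empty
(185,137): row=0b10111001, col=0b10001001, row AND col = 0b10001001 = 137; 137 == 137 -> filled
(49,50): col outside [0, 49] -> not filled

Answer: no no no no no no no no no no yes no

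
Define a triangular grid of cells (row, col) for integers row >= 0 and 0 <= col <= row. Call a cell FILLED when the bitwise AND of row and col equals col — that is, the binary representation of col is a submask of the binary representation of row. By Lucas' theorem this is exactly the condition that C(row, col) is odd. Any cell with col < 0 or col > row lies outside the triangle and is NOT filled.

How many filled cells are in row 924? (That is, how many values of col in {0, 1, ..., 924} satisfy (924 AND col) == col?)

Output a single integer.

924 in binary = 1110011100
popcount(924) = number of 1-bits in 1110011100 = 6
A col c satisfies (924 AND c) == c iff every set bit of c is also set in 924; each of the 6 set bits of 924 can independently be on or off in c.
count = 2^6 = 64

Answer: 64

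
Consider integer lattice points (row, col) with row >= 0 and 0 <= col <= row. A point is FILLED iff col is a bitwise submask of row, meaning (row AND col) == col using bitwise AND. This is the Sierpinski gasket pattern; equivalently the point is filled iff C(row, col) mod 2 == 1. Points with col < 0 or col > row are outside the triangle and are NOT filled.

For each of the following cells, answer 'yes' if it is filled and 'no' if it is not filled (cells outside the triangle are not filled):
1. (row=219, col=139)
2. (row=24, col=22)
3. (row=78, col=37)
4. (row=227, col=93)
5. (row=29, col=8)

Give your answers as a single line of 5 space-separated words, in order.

(219,139): row=0b11011011, col=0b10001011, row AND col = 0b10001011 = 139; 139 == 139 -> filled
(24,22): row=0b11000, col=0b10110, row AND col = 0b10000 = 16; 16 != 22 -> empty
(78,37): row=0b1001110, col=0b100101, row AND col = 0b100 = 4; 4 != 37 -> empty
(227,93): row=0b11100011, col=0b1011101, row AND col = 0b1000001 = 65; 65 != 93 -> empty
(29,8): row=0b11101, col=0b1000, row AND col = 0b1000 = 8; 8 == 8 -> filled

Answer: yes no no no yes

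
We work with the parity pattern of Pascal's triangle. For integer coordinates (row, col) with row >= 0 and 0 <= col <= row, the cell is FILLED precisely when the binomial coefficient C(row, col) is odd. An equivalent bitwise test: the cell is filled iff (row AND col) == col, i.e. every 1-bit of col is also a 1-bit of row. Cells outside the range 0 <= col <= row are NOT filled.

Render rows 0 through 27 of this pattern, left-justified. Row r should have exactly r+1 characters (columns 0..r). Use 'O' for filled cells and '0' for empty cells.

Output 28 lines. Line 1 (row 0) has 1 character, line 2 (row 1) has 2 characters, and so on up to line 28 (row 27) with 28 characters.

r0=0: O
r1=1: OO
r2=10: O0O
r3=11: OOOO
r4=100: O000O
r5=101: OO00OO
r6=110: O0O0O0O
r7=111: OOOOOOOO
r8=1000: O0000000O
r9=1001: OO000000OO
r10=1010: O0O00000O0O
r11=1011: OOOO0000OOOO
r12=1100: O000O000O000O
r13=1101: OO00OO00OO00OO
r14=1110: O0O0O0O0O0O0O0O
r15=1111: OOOOOOOOOOOOOOOO
r16=10000: O000000000000000O
r17=10001: OO00000000000000OO
r18=10010: O0O0000000000000O0O
r19=10011: OOOO000000000000OOOO
r20=10100: O000O00000000000O000O
r21=10101: OO00OO0000000000OO00OO
r22=10110: O0O0O0O000000000O0O0O0O
r23=10111: OOOOOOOO00000000OOOOOOOO
r24=11000: O0000000O0000000O0000000O
r25=11001: OO000000OO000000OO000000OO
r26=11010: O0O00000O0O00000O0O00000O0O
r27=11011: OOOO0000OOOO0000OOOO0000OOOO

Answer: O
OO
O0O
OOOO
O000O
OO00OO
O0O0O0O
OOOOOOOO
O0000000O
OO000000OO
O0O00000O0O
OOOO0000OOOO
O000O000O000O
OO00OO00OO00OO
O0O0O0O0O0O0O0O
OOOOOOOOOOOOOOOO
O000000000000000O
OO00000000000000OO
O0O0000000000000O0O
OOOO000000000000OOOO
O000O00000000000O000O
OO00OO0000000000OO00OO
O0O0O0O000000000O0O0O0O
OOOOOOOO00000000OOOOOOOO
O0000000O0000000O0000000O
OO000000OO000000OO000000OO
O0O00000O0O00000O0O00000O0O
OOOO0000OOOO0000OOOO0000OOOO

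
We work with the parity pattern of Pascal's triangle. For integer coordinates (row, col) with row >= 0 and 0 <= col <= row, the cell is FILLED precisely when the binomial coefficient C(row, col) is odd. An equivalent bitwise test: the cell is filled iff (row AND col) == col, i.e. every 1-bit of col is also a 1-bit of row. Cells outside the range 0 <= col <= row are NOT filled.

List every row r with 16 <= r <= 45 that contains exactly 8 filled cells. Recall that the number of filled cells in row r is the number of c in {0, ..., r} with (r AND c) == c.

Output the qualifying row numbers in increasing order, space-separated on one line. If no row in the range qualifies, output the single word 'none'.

Answer: 19 21 22 25 26 28 35 37 38 41 42 44

Derivation:
Row r has 2^popcount(r) filled cells, so we need popcount(r) = log2(8) = 3.
Scan r = 16..45 and keep those with exactly 3 one-bits:
r=16=10000 popcount=1 -> skip
r=17=10001 popcount=2 -> skip
r=18=10010 popcount=2 -> skip
r=19=10011 popcount=3 -> KEEP
r=20=10100 popcount=2 -> skip
r=21=10101 popcount=3 -> KEEP
r=22=10110 popcount=3 -> KEEP
r=23=10111 popcount=4 -> skip
r=24=11000 popcount=2 -> skip
r=25=11001 popcount=3 -> KEEP
r=26=11010 popcount=3 -> KEEP
r=27=11011 popcount=4 -> skip
r=28=11100 popcount=3 -> KEEP
r=29=11101 popcount=4 -> skip
r=30=11110 popcount=4 -> skip
r=31=11111 popcount=5 -> skip
r=32=100000 popcount=1 -> skip
r=33=100001 popcount=2 -> skip
r=34=100010 popcount=2 -> skip
r=35=100011 popcount=3 -> KEEP
r=36=100100 popcount=2 -> skip
r=37=100101 popcount=3 -> KEEP
r=38=100110 popcount=3 -> KEEP
r=39=100111 popcount=4 -> skip
r=40=101000 popcount=2 -> skip
r=41=101001 popcount=3 -> KEEP
r=42=101010 popcount=3 -> KEEP
r=43=101011 popcount=4 -> skip
r=44=101100 popcount=3 -> KEEP
r=45=101101 popcount=4 -> skip
Kept rows: 19 21 22 25 26 28 35 37 38 41 42 44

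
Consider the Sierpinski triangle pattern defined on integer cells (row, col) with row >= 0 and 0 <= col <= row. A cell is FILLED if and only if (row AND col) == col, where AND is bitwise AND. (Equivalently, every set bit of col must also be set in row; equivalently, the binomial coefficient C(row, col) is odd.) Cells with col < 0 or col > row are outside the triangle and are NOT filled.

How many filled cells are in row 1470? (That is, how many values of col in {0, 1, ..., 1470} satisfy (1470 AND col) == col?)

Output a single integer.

Answer: 256

Derivation:
1470 in binary = 10110111110
popcount(1470) = number of 1-bits in 10110111110 = 8
A col c satisfies (1470 AND c) == c iff every set bit of c is also set in 1470; each of the 8 set bits of 1470 can independently be on or off in c.
count = 2^8 = 256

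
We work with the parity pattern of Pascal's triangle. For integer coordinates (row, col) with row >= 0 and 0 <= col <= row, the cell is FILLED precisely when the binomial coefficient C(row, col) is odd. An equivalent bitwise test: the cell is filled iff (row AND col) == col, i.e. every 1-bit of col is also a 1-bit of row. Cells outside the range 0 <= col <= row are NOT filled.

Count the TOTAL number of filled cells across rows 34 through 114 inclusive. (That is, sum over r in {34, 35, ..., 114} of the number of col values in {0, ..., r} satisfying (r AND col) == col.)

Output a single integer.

Answer: 1330

Derivation:
r34=100010 pc2: +4 =4
r35=100011 pc3: +8 =12
r36=100100 pc2: +4 =16
r37=100101 pc3: +8 =24
r38=100110 pc3: +8 =32
r39=100111 pc4: +16 =48
r40=101000 pc2: +4 =52
r41=101001 pc3: +8 =60
r42=101010 pc3: +8 =68
r43=101011 pc4: +16 =84
r44=101100 pc3: +8 =92
r45=101101 pc4: +16 =108
r46=101110 pc4: +16 =124
r47=101111 pc5: +32 =156
r48=110000 pc2: +4 =160
r49=110001 pc3: +8 =168
r50=110010 pc3: +8 =176
r51=110011 pc4: +16 =192
r52=110100 pc3: +8 =200
r53=110101 pc4: +16 =216
r54=110110 pc4: +16 =232
r55=110111 pc5: +32 =264
r56=111000 pc3: +8 =272
r57=111001 pc4: +16 =288
r58=111010 pc4: +16 =304
r59=111011 pc5: +32 =336
r60=111100 pc4: +16 =352
r61=111101 pc5: +32 =384
r62=111110 pc5: +32 =416
r63=111111 pc6: +64 =480
r64=1000000 pc1: +2 =482
r65=1000001 pc2: +4 =486
r66=1000010 pc2: +4 =490
r67=1000011 pc3: +8 =498
r68=1000100 pc2: +4 =502
r69=1000101 pc3: +8 =510
r70=1000110 pc3: +8 =518
r71=1000111 pc4: +16 =534
r72=1001000 pc2: +4 =538
r73=1001001 pc3: +8 =546
r74=1001010 pc3: +8 =554
r75=1001011 pc4: +16 =570
r76=1001100 pc3: +8 =578
r77=1001101 pc4: +16 =594
r78=1001110 pc4: +16 =610
r79=1001111 pc5: +32 =642
r80=1010000 pc2: +4 =646
r81=1010001 pc3: +8 =654
r82=1010010 pc3: +8 =662
r83=1010011 pc4: +16 =678
r84=1010100 pc3: +8 =686
r85=1010101 pc4: +16 =702
r86=1010110 pc4: +16 =718
r87=1010111 pc5: +32 =750
r88=1011000 pc3: +8 =758
r89=1011001 pc4: +16 =774
r90=1011010 pc4: +16 =790
r91=1011011 pc5: +32 =822
r92=1011100 pc4: +16 =838
r93=1011101 pc5: +32 =870
r94=1011110 pc5: +32 =902
r95=1011111 pc6: +64 =966
r96=1100000 pc2: +4 =970
r97=1100001 pc3: +8 =978
r98=1100010 pc3: +8 =986
r99=1100011 pc4: +16 =1002
r100=1100100 pc3: +8 =1010
r101=1100101 pc4: +16 =1026
r102=1100110 pc4: +16 =1042
r103=1100111 pc5: +32 =1074
r104=1101000 pc3: +8 =1082
r105=1101001 pc4: +16 =1098
r106=1101010 pc4: +16 =1114
r107=1101011 pc5: +32 =1146
r108=1101100 pc4: +16 =1162
r109=1101101 pc5: +32 =1194
r110=1101110 pc5: +32 =1226
r111=1101111 pc6: +64 =1290
r112=1110000 pc3: +8 =1298
r113=1110001 pc4: +16 =1314
r114=1110010 pc4: +16 =1330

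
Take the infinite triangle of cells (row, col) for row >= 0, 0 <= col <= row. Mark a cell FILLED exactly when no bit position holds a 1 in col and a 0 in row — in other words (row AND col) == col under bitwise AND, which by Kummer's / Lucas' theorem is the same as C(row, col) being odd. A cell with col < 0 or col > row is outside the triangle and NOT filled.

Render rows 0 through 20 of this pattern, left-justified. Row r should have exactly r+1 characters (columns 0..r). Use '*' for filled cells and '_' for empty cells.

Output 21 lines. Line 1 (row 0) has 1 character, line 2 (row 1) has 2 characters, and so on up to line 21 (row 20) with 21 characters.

Answer: *
**
*_*
****
*___*
**__**
*_*_*_*
********
*_______*
**______**
*_*_____*_*
****____****
*___*___*___*
**__**__**__**
*_*_*_*_*_*_*_*
****************
*_______________*
**______________**
*_*_____________*_*
****____________****
*___*___________*___*

Derivation:
r0=0: *
r1=1: **
r2=10: *_*
r3=11: ****
r4=100: *___*
r5=101: **__**
r6=110: *_*_*_*
r7=111: ********
r8=1000: *_______*
r9=1001: **______**
r10=1010: *_*_____*_*
r11=1011: ****____****
r12=1100: *___*___*___*
r13=1101: **__**__**__**
r14=1110: *_*_*_*_*_*_*_*
r15=1111: ****************
r16=10000: *_______________*
r17=10001: **______________**
r18=10010: *_*_____________*_*
r19=10011: ****____________****
r20=10100: *___*___________*___*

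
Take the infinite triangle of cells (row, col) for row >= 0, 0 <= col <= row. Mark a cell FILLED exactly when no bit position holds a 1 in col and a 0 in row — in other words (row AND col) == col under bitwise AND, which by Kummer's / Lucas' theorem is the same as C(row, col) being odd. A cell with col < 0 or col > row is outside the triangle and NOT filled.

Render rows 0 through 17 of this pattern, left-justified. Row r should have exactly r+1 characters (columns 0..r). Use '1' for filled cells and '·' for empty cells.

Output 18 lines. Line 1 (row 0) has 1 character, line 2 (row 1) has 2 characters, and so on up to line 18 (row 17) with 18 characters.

Answer: 1
11
1·1
1111
1···1
11··11
1·1·1·1
11111111
1·······1
11······11
1·1·····1·1
1111····1111
1···1···1···1
11··11··11··11
1·1·1·1·1·1·1·1
1111111111111111
1···············1
11··············11

Derivation:
r0=0: 1
r1=1: 11
r2=10: 1·1
r3=11: 1111
r4=100: 1···1
r5=101: 11··11
r6=110: 1·1·1·1
r7=111: 11111111
r8=1000: 1·······1
r9=1001: 11······11
r10=1010: 1·1·····1·1
r11=1011: 1111····1111
r12=1100: 1···1···1···1
r13=1101: 11··11··11··11
r14=1110: 1·1·1·1·1·1·1·1
r15=1111: 1111111111111111
r16=10000: 1···············1
r17=10001: 11··············11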